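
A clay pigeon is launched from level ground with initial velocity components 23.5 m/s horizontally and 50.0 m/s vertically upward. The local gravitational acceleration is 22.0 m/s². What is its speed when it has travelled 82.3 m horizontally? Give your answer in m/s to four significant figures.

35.83 m/s

x = vₓ t ⇒ t = 82.3/23.50 = 3.502 s.
Vertical velocity there: v_y = v_y0 − g t = 50.00 − 22.0 × 3.502 = −27.05 m/s.
Speed: √(vₓ² + v_y²) = √(23.50² + 27.05²) = 35.83 m/s.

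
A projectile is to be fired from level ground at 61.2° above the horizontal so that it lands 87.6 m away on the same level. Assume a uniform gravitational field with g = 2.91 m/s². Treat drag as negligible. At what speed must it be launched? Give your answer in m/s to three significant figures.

17.4 m/s

On level ground R = v₀² sin 2θ / g ⇒ v₀ = √(gR / sin 2θ).
v₀ = √(2.91 × 87.6 / sin 122.4°) = √(254.9 / 0.8443) = √301.92 = 17.38 m/s.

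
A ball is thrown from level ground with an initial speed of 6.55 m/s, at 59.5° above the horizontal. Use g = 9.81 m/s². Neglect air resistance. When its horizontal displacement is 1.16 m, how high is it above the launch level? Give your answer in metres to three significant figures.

1.37 m

Components: vₓ = 6.550 cos 59.5° = 3.324 m/s, v_y0 = 6.550 sin 59.5° = 5.644 m/s.
Time to reach x = 1.16 m: t = x/vₓ = 1.16/3.324 = 0.3489 s.
Height: y = v_y0 t − ½ g t² = 5.644 × 0.3489 − 4.905 × 0.3489² = 1.969 − 0.5972 = 1.372 m.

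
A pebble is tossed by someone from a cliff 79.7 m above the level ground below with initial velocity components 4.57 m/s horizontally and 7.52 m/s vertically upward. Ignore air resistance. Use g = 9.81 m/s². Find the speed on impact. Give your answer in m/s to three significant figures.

The projectile lands when y = 79.7 + (7.520) t − ½·9.81·t² = 0. Positive root: t = (7.520 + √(7.520² + 2·9.81·79.7)) / 9.81 = (7.520 + 40.25) / 9.81 = 4.870 s.
Vertical velocity at impact: v_y = v_y0 − g t = 7.520 − 9.81 × 4.870 = −40.25 m/s.
Speed: |v| = √(vₓ² + v_y²) = √(4.570² + 40.25²) = 40.51 m/s.

40.5 m/s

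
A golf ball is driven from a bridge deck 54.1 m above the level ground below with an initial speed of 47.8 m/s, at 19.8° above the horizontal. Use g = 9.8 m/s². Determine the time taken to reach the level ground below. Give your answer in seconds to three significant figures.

vₓ = 47.80 cos 19.8° = 44.97 m/s; v_y0 = 47.80 sin 19.8° = 16.19 m/s.
The projectile lands when y = 54.1 + (16.19) t − ½·9.80·t² = 0. Positive root: t = (16.19 + √(16.19² + 2·9.80·54.1)) / 9.80 = (16.19 + 36.37) / 9.80 = 5.363 s.

5.36 s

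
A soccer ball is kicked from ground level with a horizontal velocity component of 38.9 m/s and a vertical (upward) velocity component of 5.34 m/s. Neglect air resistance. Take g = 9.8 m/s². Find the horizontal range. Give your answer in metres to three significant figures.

Time aloft: T = 2 v_y0 / g = 2 × 5.340 / 9.80 = 1.090 s.
Range: R = vₓ T = 38.90 × 1.090 = 42.39 m.

42.4 m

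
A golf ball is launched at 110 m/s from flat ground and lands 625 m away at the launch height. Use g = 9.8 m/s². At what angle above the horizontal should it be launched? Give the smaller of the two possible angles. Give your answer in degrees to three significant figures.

From R = (v₀²/g) sin 2θ: sin 2θ = 9.80 × 625 / 12100 = 0.5062.
2θ = 30.41° or 180° − 30.41° = 149.6°, so θ = 15.21° or 74.79°.
The smaller angle is 15.21°.

15.2°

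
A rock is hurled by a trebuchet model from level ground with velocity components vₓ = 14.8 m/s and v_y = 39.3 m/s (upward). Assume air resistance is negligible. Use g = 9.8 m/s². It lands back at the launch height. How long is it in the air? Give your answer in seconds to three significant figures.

It returns to y = 0 when t = 2 v_y0 / g = 2(39.30)/9.80 = 8.020 s.

8.02 s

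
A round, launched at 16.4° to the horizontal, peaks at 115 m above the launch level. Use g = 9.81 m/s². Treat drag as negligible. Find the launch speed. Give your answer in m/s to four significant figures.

168.2 m/s

At the peak v_y = 0, so v_y0 = √(2gH) = √(2 × 9.81 × 115) = 47.50 m/s.
v_y0 = v₀ sin θ ⇒ v₀ = 47.50 / sin 16.4° = 168.2 m/s.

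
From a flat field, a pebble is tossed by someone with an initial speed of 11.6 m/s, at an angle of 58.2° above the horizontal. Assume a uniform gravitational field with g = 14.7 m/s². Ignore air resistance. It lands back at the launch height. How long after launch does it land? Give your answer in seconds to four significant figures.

Horizontal component vₓ = 11.60 cos 58.2° = 6.113 m/s; vertical v_y0 = 11.60 sin 58.2° = 9.859 m/s.
Time of flight on level ground: T = 2 v_y0 / g = 2 × 9.859 / 14.7 = 1.341 s.

1.341 s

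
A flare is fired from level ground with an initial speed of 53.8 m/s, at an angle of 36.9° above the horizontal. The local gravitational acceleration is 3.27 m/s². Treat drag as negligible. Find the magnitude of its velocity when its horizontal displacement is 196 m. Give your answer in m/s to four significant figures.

46.41 m/s

Resolve: vₓ = 53.80 cos 36.9° = 43.02 m/s and v_y0 = 53.80 sin 36.9° = 32.30 m/s.
Time to reach x = 196 m: t = x/vₓ = 196/43.02 = 4.556 s.
Vertical velocity there: v_y = v_y0 − g t = 32.30 − 3.27 × 4.556 = 17.41 m/s.
Speed: √(vₓ² + v_y²) = √(43.02² + 17.41²) = 46.41 m/s.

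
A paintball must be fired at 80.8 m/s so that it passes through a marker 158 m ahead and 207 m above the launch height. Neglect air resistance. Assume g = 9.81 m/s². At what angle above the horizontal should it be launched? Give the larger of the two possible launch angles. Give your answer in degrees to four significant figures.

81.39°

Trajectory: y = x tanθ − g x² (1 + tan²θ)/(2v₀²). With x = 158, y = 207, v₀ = 80.8, g = 9.81:
18.76 tan²θ − 158 tanθ + (225.8) = 0.
tanθ = [158 ± √(158² − 4 × 18.76 × (225.8))] / (2 × 18.76) = (158 ± 89.60) / 37.51, giving tanθ = 1.824 or 6.601.
θ = 61.26° or 81.39°; the larger is 81.39°.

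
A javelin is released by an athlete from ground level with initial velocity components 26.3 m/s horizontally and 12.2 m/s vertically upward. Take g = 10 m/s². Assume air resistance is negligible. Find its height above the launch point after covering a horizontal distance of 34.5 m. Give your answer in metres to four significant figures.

7.400 m

x = vₓ t ⇒ t = 34.5/26.30 = 1.312 s.
Height: y = v_y0 t − ½ g t² = 12.20 × 1.312 − 5.000 × 1.312² = 16.00 − 8.604 = 7.400 m.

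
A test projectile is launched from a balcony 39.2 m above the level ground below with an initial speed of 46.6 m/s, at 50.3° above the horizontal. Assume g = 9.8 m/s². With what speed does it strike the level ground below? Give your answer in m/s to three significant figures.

54.2 m/s

Resolve: vₓ = 46.60 cos 50.3° = 29.77 m/s and v_y0 = 46.60 sin 50.3° = 35.85 m/s.
With up positive and y = 0 at the ground: y(t) = 39.2 + (35.85) t − 4.900 t². Setting y = 0 and taking the positive root: t = [35.85 + √(35.85² + 2·9.80·39.2)] / 9.80 = (35.85 + 45.32) / 9.80 = 8.283 s.
Vertical velocity at impact: v_y = v_y0 − g t = 35.85 − 9.80 × 8.283 = −45.32 m/s.
Speed: |v| = √(vₓ² + v_y²) = √(29.77² + 45.32²) = 54.22 m/s.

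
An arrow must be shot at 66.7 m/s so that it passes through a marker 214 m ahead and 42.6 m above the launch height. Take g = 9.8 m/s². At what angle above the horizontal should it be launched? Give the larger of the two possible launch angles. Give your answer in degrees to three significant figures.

Trajectory: y = x tanθ − g x² (1 + tan²θ)/(2v₀²). With x = 214, y = 42.6, v₀ = 66.7, g = 9.80:
50.44 tan²θ − 214 tanθ + (93.04) = 0.
tanθ = [214 ± √(214² − 4 × 50.44 × (93.04))] / (2 × 50.44) = (214 ± 164.4) / 100.9, giving tanθ = 0.4918 or 3.751.
θ = 26.19° or 75.07°; the larger is 75.07°.

75.1°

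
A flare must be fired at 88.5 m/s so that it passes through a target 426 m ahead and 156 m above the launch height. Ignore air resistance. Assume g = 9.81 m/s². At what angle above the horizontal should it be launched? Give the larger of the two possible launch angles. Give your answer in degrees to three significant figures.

Trajectory: y = x tanθ − g x² (1 + tan²θ)/(2v₀²). With x = 426, y = 156, v₀ = 88.5, g = 9.81:
113.7 tan²θ − 426 tanθ + (269.7) = 0.
tanθ = [426 ± √(426² − 4 × 113.7 × (269.7))] / (2 × 113.7) = (426 ± 242.7) / 227.3, giving tanθ = 0.8065 or 2.942.
θ = 38.89° or 71.23°; the larger is 71.23°.

71.2°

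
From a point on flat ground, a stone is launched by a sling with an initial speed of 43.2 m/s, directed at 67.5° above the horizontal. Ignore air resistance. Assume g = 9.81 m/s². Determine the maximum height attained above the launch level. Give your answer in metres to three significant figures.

81.2 m

Components: vₓ = 43.20 cos 67.5° = 16.53 m/s, v_y0 = 43.20 sin 67.5° = 39.91 m/s.
Peak height H = v_y0² / (2g) = 1592.9 / 19.62 = 81.19 m.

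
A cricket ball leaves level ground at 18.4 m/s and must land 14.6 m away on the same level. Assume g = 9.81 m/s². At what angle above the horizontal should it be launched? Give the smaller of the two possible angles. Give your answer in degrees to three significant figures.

12.5°

Level-ground range R = v₀² sin(2θ)/g ⇒ sin(2θ) = gR/v₀² = 9.81 × 14.6 / 18.4² = 0.4230.
2θ = 25.03° or 180° − 25.03° = 155.0°, so θ = 12.51° or 77.49°.
The smaller angle is 12.51°.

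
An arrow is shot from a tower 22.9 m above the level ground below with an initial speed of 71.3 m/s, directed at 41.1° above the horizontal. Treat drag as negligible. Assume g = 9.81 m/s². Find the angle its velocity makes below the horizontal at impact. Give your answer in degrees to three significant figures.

43.8°

Resolve: vₓ = 71.30 cos 41.1° = 53.73 m/s and v_y0 = 71.30 sin 41.1° = 46.87 m/s.
Vertical motion (up positive, ground at y = 0): 4.905 t² − (46.87) t − 22.9 = 0, so t = (46.87 + √(46.87² + 2·9.81·22.9)) / 9.81 = (46.87 + 51.44) / 9.81 = 10.02 s.
At impact: v_y = v_y0 − g t = −51.44 m/s; vₓ = 53.73 m/s.
Angle below horizontal: arctan(|v_y|/vₓ) = arctan(51.44/53.73) = 43.75°.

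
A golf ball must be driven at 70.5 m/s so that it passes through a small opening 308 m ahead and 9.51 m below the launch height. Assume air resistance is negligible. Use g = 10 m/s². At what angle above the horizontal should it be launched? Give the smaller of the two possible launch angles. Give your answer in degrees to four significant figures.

17.14°

Trajectory: y = x tanθ − g x² (1 + tan²θ)/(2v₀²). With x = 308, y = −9.51, v₀ = 70.5, g = 10.0:
95.43 tan²θ − 308 tanθ + (85.92) = 0.
tanθ = [308 ± √(308² − 4 × 95.43 × (85.92))] / (2 × 95.43) = (308 ± 249.1) / 190.9, giving tanθ = 0.3084 or 2.919.
θ = 17.14° or 71.09°; the smaller is 17.14°.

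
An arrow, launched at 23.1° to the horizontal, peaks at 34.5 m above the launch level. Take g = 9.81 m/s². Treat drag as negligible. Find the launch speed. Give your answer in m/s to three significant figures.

66.3 m/s

At the peak v_y = 0, so v_y0 = √(2gH) = √(2 × 9.81 × 34.5) = 26.02 m/s.
v_y0 = v₀ sin θ ⇒ v₀ = 26.02 / sin 23.1° = 66.31 m/s.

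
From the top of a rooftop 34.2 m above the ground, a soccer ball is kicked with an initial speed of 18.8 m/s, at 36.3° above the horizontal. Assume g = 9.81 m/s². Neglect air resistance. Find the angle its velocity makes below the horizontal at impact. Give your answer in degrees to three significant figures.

Resolve: vₓ = 18.80 cos 36.3° = 15.15 m/s and v_y0 = 18.80 sin 36.3° = 11.13 m/s.
Vertical motion (up positive, ground at y = 0): 4.905 t² − (11.13) t − 34.2 = 0, so t = (11.13 + √(11.13² + 2·9.81·34.2)) / 9.81 = (11.13 + 28.19) / 9.81 = 4.009 s.
At impact: v_y = v_y0 − g t = −28.19 m/s; vₓ = 15.15 m/s.
Angle below horizontal: arctan(|v_y|/vₓ) = arctan(28.19/15.15) = 61.75°.

61.7°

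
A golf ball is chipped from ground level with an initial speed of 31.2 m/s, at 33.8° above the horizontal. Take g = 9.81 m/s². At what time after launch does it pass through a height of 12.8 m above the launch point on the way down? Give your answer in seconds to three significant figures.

Horizontal component vₓ = 31.20 cos 33.8° = 25.93 m/s; vertical v_y0 = 31.20 sin 33.8° = 17.36 m/s.
Height y(t) = 17.36 t − 4.905 t² = 12.8 gives 4.905 t² − 17.36 t + 12.8 = 0.
t = [17.36 ± √(17.36² − 2·9.81·12.8)] / 9.81 = (17.36 ± 7.079) / 9.81, so t = 1.048 s or t = 2.491 s.
The descending-branch root is 2.491 s.

2.49 s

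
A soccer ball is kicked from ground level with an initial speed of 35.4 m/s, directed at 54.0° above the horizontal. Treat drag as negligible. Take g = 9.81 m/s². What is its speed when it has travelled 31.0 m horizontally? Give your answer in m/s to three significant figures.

vₓ = 35.40 cos 54.0° = 20.81 m/s; v_y0 = 35.40 sin 54.0° = 28.64 m/s.
Time to reach x = 31.0 m: t = x/vₓ = 31.0/20.81 = 1.490 s.
Vertical velocity there: v_y = v_y0 − g t = 28.64 − 9.81 × 1.490 = 14.02 m/s.
Speed: √(vₓ² + v_y²) = √(20.81² + 14.02²) = 25.09 m/s.

25.1 m/s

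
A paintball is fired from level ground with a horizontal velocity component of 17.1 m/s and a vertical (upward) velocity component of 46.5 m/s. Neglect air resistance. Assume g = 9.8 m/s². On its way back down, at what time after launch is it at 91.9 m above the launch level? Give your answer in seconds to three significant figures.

6.68 s

Require v_y0 t − ½ g t² = 91.9, i.e. 4.900 t² − 46.50 t + 91.9 = 0.
Quadratic formula: t = (46.50 ± √361.01) / 9.80 = (46.50 ± 19.00) / 9.80 → t = 2.806 s or 6.684 s.
The descending-branch root is 6.684 s.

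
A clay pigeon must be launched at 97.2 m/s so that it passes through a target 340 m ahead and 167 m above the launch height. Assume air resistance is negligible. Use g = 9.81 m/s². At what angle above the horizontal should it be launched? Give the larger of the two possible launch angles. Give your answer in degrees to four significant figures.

78.45°

Trajectory: y = x tanθ − g x² (1 + tan²θ)/(2v₀²). With x = 340, y = 167, v₀ = 97.2, g = 9.81:
60.02 tan²θ − 340 tanθ + (227.0) = 0.
tanθ = [340 ± √(340² − 4 × 60.02 × (227.0))] / (2 × 60.02) = (340 ± 247.2) / 120.0, giving tanθ = 0.7732 or 4.892.
θ = 37.71° or 78.45°; the larger is 78.45°.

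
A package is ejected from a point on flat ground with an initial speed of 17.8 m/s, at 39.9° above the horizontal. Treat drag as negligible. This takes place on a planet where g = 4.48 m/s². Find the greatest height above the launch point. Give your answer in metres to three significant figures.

Resolve: vₓ = 17.80 cos 39.9° = 13.66 m/s and v_y0 = 17.80 sin 39.9° = 11.42 m/s.
Peak height H = v_y0² / (2g) = 130.37 / 8.960 = 14.55 m.

14.5 m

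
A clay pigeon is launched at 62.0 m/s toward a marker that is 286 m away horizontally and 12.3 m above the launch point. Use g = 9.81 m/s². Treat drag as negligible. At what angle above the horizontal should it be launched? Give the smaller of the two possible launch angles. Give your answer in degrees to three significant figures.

26.5°

Trajectory: y = x tanθ − g x² (1 + tan²θ)/(2v₀²). With x = 286, y = 12.3, v₀ = 62.0, g = 9.81:
104.4 tan²θ − 286 tanθ + (116.7) = 0.
tanθ = [286 ± √(286² − 4 × 104.4 × (116.7))] / (2 × 104.4) = (286 ± 181.9) / 208.7, giving tanθ = 0.4987 or 2.241.
θ = 26.51° or 65.96°; the smaller is 26.51°.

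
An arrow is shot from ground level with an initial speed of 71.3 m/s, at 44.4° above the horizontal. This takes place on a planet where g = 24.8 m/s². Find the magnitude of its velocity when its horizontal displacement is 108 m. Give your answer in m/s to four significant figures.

51.01 m/s

vₓ = 71.30 cos 44.4° = 50.94 m/s; v_y0 = 71.30 sin 44.4° = 49.89 m/s.
Time to reach x = 108 m: t = x/vₓ = 108/50.94 = 2.120 s.
Vertical velocity there: v_y = v_y0 − g t = 49.89 − 24.8 × 2.120 = −2.692 m/s.
Speed: √(vₓ² + v_y²) = √(50.94² + 2.692²) = 51.01 m/s.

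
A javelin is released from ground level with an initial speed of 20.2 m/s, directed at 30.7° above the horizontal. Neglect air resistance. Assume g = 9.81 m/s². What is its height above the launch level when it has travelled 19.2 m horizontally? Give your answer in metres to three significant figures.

Resolve: vₓ = 20.20 cos 30.7° = 17.37 m/s and v_y0 = 20.20 sin 30.7° = 10.31 m/s.
Time to reach x = 19.2 m: t = x/vₓ = 19.2/17.37 = 1.105 s.
Height: y = v_y0 t − ½ g t² = 10.31 × 1.105 − 4.905 × 1.105² = 11.40 − 5.994 = 5.406 m.

5.41 m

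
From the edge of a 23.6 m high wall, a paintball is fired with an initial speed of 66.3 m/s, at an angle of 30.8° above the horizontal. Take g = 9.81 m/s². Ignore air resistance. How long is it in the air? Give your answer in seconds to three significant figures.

7.56 s

vₓ = 66.30 cos 30.8° = 56.95 m/s; v_y0 = 66.30 sin 30.8° = 33.95 m/s.
Vertical motion (up positive, ground at y = 0): 4.905 t² − (33.95) t − 23.6 = 0, so t = (33.95 + √(33.95² + 2·9.81·23.6)) / 9.81 = (33.95 + 40.19) / 9.81 = 7.558 s.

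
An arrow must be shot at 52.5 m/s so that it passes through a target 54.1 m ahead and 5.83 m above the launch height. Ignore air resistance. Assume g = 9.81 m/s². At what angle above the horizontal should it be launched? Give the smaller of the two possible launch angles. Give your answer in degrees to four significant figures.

11.76°

Trajectory: y = x tanθ − g x² (1 + tan²θ)/(2v₀²). With x = 54.1, y = 5.83, v₀ = 52.5, g = 9.81:
5.209 tan²θ − 54.1 tanθ + (11.04) = 0.
tanθ = [54.1 ± √(54.1² − 4 × 5.209 × (11.04))] / (2 × 5.209) = (54.1 ± 51.93) / 10.42, giving tanθ = 0.2082 or 10.18.
θ = 11.76° or 84.39°; the smaller is 11.76°.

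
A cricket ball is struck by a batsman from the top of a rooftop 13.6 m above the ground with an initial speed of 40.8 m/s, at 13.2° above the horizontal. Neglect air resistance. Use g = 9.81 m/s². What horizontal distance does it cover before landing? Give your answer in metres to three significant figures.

114 m

Horizontal component vₓ = 40.80 cos 13.2° = 39.72 m/s; vertical v_y0 = 40.80 sin 13.2° = 9.317 m/s.
Vertical motion (up positive, ground at y = 0): 4.905 t² − (9.317) t − 13.6 = 0, so t = (9.317 + √(9.317² + 2·9.81·13.6)) / 9.81 = (9.317 + 18.81) / 9.81 = 2.867 s.
Horizontal distance: R = vₓ t = 39.72 × 2.867 = 113.9 m.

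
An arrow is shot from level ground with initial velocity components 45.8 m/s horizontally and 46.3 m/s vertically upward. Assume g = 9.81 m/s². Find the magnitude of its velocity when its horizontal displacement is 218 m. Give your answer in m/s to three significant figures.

45.8 m/s

At x = 218 m, t = x/vₓ = 218/45.80 = 4.760 s.
Vertical velocity there: v_y = v_y0 − g t = 46.30 − 9.81 × 4.760 = −0.3939 m/s.
Speed: √(vₓ² + v_y²) = √(45.80² + 0.3939²) = 45.80 m/s.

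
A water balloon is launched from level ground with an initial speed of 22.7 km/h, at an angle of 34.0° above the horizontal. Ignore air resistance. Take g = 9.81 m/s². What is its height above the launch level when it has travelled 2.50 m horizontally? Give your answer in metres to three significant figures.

Convert: 22.7 km/h = 22.7/3.6 = 6.306 m/s.
Components: vₓ = 6.306 cos 34.0° = 5.228 m/s, v_y0 = 6.306 sin 34.0° = 3.526 m/s.
At x = 2.50 m, t = x/vₓ = 2.50/5.228 = 0.4782 s.
Height: y = v_y0 t − ½ g t² = 3.526 × 0.4782 − 4.905 × 0.4782² = 1.686 − 1.122 = 0.5644 m.

0.564 m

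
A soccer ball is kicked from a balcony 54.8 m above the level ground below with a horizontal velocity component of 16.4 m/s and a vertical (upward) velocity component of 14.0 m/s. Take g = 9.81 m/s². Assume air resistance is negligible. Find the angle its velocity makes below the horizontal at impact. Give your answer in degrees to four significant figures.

Vertical motion (up positive, ground at y = 0): 4.905 t² − (14.00) t − 54.8 = 0, so t = (14.00 + √(14.00² + 2·9.81·54.8)) / 9.81 = (14.00 + 35.65) / 9.81 = 5.062 s.
At impact: v_y = v_y0 − g t = −35.65 m/s; vₓ = 16.40 m/s.
Angle below horizontal: arctan(|v_y|/vₓ) = arctan(35.65/16.40) = 65.30°.

65.30°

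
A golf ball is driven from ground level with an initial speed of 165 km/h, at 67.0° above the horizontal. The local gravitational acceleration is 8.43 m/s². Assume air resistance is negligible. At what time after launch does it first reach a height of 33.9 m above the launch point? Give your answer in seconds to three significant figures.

0.881 s

Convert: 165 km/h = 165/3.6 = 45.83 m/s.
Resolve: vₓ = 45.83 cos 67.0° = 17.91 m/s and v_y0 = 45.83 sin 67.0° = 42.19 m/s.
Set y = v_y0 t − ½ g t² = 33.9: 4.215 t² − 42.19 t + 33.9 = 0.
Quadratic formula: t = (42.19 ± √1208.4) / 8.43 = (42.19 ± 34.76) / 8.43 → t = 0.8811 s or 9.128 s.
The first (ascending) time is 0.8811 s.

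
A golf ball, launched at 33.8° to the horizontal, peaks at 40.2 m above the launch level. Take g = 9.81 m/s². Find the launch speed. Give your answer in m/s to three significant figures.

At the peak v_y = 0, so v_y0 = √(2gH) = √(2 × 9.81 × 40.2) = 28.08 m/s.
v_y0 = v₀ sin θ ⇒ v₀ = 28.08 / sin 33.8° = 50.48 m/s.

50.5 m/s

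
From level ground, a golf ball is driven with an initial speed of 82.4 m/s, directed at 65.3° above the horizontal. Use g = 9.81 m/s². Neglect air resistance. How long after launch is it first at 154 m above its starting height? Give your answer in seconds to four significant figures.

2.451 s

vₓ = 82.40 cos 65.3° = 34.43 m/s; v_y0 = 82.40 sin 65.3° = 74.86 m/s.
Height y(t) = 74.86 t − 4.905 t² = 154 gives 4.905 t² − 74.86 t + 154 = 0.
t = [74.86 ± √(74.86² − 2·9.81·154)] / 9.81 = (74.86 ± 50.82) / 9.81, so t = 2.451 s or t = 12.81 s.
The first (ascending) time is 2.451 s.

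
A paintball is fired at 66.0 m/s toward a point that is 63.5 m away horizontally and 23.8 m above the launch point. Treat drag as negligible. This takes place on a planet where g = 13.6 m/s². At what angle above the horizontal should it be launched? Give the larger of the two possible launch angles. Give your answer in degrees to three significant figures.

84.0°

Trajectory: y = x tanθ − g x² (1 + tan²θ)/(2v₀²). With x = 63.5, y = 23.8, v₀ = 66.0, g = 13.6:
6.295 tan²θ − 63.5 tanθ + (30.09) = 0.
tanθ = [63.5 ± √(63.5² − 4 × 6.295 × (30.09))] / (2 × 6.295) = (63.5 ± 57.22) / 12.59, giving tanθ = 0.4986 or 9.589.
θ = 26.50° or 84.05°; the larger is 84.05°.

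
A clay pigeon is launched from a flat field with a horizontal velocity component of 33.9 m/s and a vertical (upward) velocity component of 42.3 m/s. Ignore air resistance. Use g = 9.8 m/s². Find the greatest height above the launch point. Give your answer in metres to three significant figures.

At the apex v_y = 0, so H = v_y0²/(2g) = 42.30²/19.60 = 91.29 m.

91.3 m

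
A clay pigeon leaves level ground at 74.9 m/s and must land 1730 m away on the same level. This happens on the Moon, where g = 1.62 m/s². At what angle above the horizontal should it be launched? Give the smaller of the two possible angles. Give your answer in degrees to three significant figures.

15.0°

Level-ground range R = v₀² sin(2θ)/g ⇒ sin(2θ) = gR/v₀² = 1.62 × 1730 / 74.9² = 0.4996.
2θ = 29.97° or 180° − 29.97° = 150.0°, so θ = 14.99° or 75.01°.
The smaller angle is 14.99°.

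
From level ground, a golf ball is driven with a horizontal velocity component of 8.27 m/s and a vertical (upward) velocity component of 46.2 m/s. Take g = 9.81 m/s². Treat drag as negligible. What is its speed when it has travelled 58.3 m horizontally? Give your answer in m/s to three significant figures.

At x = 58.3 m, t = x/vₓ = 58.3/8.270 = 7.050 s.
Vertical velocity there: v_y = v_y0 − g t = 46.20 − 9.81 × 7.050 = −22.96 m/s.
Speed: √(vₓ² + v_y²) = √(8.270² + 22.96²) = 24.40 m/s.

24.4 m/s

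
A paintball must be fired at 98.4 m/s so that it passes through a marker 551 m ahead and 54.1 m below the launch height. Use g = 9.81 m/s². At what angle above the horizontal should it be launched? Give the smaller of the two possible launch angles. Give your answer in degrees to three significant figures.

Trajectory: y = x tanθ − g x² (1 + tan²θ)/(2v₀²). With x = 551, y = −54.1, v₀ = 98.4, g = 9.81:
153.8 tan²θ − 551 tanθ + (99.70) = 0.
tanθ = [551 ± √(551² − 4 × 153.8 × (99.70))] / (2 × 153.8) = (551 ± 492.2) / 307.6, giving tanθ = 0.1911 or 3.391.
θ = 10.82° or 73.57°; the smaller is 10.82°.

10.8°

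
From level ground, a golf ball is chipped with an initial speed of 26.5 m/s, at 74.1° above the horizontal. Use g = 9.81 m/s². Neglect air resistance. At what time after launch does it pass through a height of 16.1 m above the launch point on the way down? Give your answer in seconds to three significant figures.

Resolve: vₓ = 26.50 cos 74.1° = 7.260 m/s and v_y0 = 26.50 sin 74.1° = 25.49 m/s.
Set y = v_y0 t − ½ g t² = 16.1: 4.905 t² − 25.49 t + 16.1 = 0.
Quadratic formula: t = (25.49 ± √333.66) / 9.81 = (25.49 ± 18.27) / 9.81 → t = 0.7360 s or 4.460 s.
The descending-branch root is 4.460 s.

4.46 s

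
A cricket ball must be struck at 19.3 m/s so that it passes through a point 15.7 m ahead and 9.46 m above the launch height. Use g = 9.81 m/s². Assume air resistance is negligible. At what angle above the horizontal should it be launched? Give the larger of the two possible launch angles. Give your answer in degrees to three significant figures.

75.3°

Trajectory: y = x tanθ − g x² (1 + tan²θ)/(2v₀²). With x = 15.7, y = 9.46, v₀ = 19.3, g = 9.81:
3.246 tan²θ − 15.7 tanθ + (12.71) = 0.
tanθ = [15.7 ± √(15.7² − 4 × 3.246 × (12.71))] / (2 × 3.246) = (15.7 ± 9.029) / 6.492, giving tanθ = 1.028 or 3.809.
θ = 45.78° or 75.29°; the larger is 75.29°.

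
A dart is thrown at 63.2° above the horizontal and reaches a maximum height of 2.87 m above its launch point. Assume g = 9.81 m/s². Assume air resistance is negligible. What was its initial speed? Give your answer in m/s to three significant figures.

8.41 m/s

At the peak v_y = 0, so v_y0 = √(2gH) = √(2 × 9.81 × 2.87) = 7.504 m/s.
v_y0 = v₀ sin θ ⇒ v₀ = 7.504 / sin 63.2° = 8.407 m/s.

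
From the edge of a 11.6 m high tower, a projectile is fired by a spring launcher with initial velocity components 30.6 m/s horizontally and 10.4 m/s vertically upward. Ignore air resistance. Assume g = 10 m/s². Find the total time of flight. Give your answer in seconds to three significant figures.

The projectile lands when y = 11.6 + (10.40) t − ½·10.0·t² = 0. Positive root: t = (10.40 + √(10.40² + 2·10.0·11.6)) / 10.0 = (10.40 + 18.44) / 10.0 = 2.884 s.

2.88 s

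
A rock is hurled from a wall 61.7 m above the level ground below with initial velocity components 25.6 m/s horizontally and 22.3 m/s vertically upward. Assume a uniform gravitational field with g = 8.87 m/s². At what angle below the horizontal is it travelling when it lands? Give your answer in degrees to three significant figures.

57.3°

The projectile lands when y = 61.7 + (22.30) t − ½·8.87·t² = 0. Positive root: t = (22.30 + √(22.30² + 2·8.87·61.7)) / 8.87 = (22.30 + 39.90) / 8.87 = 7.012 s.
At impact: v_y = v_y0 − g t = −39.90 m/s; vₓ = 25.60 m/s.
Angle below horizontal: arctan(|v_y|/vₓ) = arctan(39.90/25.60) = 57.31°.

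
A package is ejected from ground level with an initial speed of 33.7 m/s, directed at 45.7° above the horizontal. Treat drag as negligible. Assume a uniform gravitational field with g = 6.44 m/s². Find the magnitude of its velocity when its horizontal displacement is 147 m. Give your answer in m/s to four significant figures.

Horizontal component vₓ = 33.70 cos 45.7° = 23.54 m/s; vertical v_y0 = 33.70 sin 45.7° = 24.12 m/s.
Time to reach x = 147 m: t = x/vₓ = 147/23.54 = 6.246 s.
Vertical velocity there: v_y = v_y0 − g t = 24.12 − 6.44 × 6.246 = −16.10 m/s.
Speed: √(vₓ² + v_y²) = √(23.54² + 16.10²) = 28.52 m/s.

28.52 m/s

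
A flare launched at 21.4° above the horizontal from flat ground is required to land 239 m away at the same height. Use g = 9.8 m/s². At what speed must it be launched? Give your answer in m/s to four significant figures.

58.71 m/s

From R = (v₀² / g) sin 2θ: v₀ = √(gR / sin 2θ).
v₀ = √(9.80 × 239 / sin 42.80°) = √(2342 / 0.6794) = √3447.2 = 58.71 m/s.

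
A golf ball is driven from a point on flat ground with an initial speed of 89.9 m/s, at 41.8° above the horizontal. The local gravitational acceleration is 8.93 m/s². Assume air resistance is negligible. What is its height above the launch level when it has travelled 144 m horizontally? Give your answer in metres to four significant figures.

108.1 m

Resolve: vₓ = 89.90 cos 41.8° = 67.02 m/s and v_y0 = 89.90 sin 41.8° = 59.92 m/s.
At x = 144 m, t = x/vₓ = 144/67.02 = 2.149 s.
Height: y = v_y0 t − ½ g t² = 59.92 × 2.149 − 4.465 × 2.149² = 128.8 − 20.61 = 108.1 m.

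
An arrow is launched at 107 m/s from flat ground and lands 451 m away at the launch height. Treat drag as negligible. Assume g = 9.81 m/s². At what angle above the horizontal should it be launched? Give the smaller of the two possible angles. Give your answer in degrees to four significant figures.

11.37°

R = v₀² sin 2θ / g gives sin 2θ = gR/v₀² = 9.81·451/107² = 0.3864.
2θ = 22.73° or 180° − 22.73° = 157.3°, so θ = 11.37° or 78.63°.
The smaller angle is 11.37°.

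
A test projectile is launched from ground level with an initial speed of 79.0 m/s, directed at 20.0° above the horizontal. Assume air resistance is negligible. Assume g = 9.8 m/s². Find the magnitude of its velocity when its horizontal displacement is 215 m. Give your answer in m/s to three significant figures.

Horizontal component vₓ = 79.00 cos 20.0° = 74.24 m/s; vertical v_y0 = 79.00 sin 20.0° = 27.02 m/s.
Time to reach x = 215 m: t = x/vₓ = 215/74.24 = 2.896 s.
Vertical velocity there: v_y = v_y0 − g t = 27.02 − 9.80 × 2.896 = −1.363 m/s.
Speed: √(vₓ² + v_y²) = √(74.24² + 1.363²) = 74.25 m/s.

74.2 m/s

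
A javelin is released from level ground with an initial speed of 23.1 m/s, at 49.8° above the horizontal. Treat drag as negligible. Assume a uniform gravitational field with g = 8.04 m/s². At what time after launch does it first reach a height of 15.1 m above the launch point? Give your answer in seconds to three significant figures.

1.17 s

vₓ = 23.10 cos 49.8° = 14.91 m/s; v_y0 = 23.10 sin 49.8° = 17.64 m/s.
Set y = v_y0 t − ½ g t² = 15.1: 4.020 t² − 17.64 t + 15.1 = 0.
t = [17.64 ± √(17.64² − 2·8.04·15.1)] / 8.04 = (17.64 ± 8.276) / 8.04, so t = 1.165 s or t = 3.224 s.
The first (ascending) time is 1.165 s.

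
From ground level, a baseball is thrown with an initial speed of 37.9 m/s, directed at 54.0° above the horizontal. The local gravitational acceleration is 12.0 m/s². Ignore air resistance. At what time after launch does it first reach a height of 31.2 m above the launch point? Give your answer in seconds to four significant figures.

1.402 s

vₓ = 37.90 cos 54.0° = 22.28 m/s; v_y0 = 37.90 sin 54.0° = 30.66 m/s.
Height y(t) = 30.66 t − 6.000 t² = 31.2 gives 6.000 t² − 30.66 t + 31.2 = 0.
Quadratic formula: t = (30.66 ± √191.34) / 12.0 = (30.66 ± 13.83) / 12.0 → t = 1.402 s or 3.708 s.
The first (ascending) time is 1.402 s.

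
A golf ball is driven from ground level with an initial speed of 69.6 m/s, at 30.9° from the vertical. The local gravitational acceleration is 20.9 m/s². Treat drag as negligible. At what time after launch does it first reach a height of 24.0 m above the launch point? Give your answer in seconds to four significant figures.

vₓ = 69.60 sin 30.9° = 35.74 m/s; v_y0 = 69.60 cos 30.9° = 59.72 m/s.
Require v_y0 t − ½ g t² = 24.0, i.e. 10.45 t² − 59.72 t + 24.0 = 0.
t = [59.72 ± √(59.72² − 2·20.9·24.0)] / 20.9 = (59.72 ± 50.63) / 20.9, so t = 0.4350 s or t = 5.280 s.
The first (ascending) time is 0.4350 s.

0.4350 s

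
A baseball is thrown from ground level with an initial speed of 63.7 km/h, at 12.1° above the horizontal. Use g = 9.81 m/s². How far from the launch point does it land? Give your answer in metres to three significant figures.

13.1 m

Convert: 63.7 km/h = 63.7/3.6 = 17.69 m/s.
Components: vₓ = 17.69 cos 12.1° = 17.30 m/s, v_y0 = 17.69 sin 12.1° = 3.709 m/s.
Time aloft: T = 2 v_y0 / g = 2 × 3.709 / 9.81 = 0.7562 s.
Range: R = vₓ T = 17.30 × 0.7562 = 13.08 m.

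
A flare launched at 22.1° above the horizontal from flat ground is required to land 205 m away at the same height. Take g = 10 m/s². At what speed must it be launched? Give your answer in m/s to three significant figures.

54.2 m/s

On level ground R = v₀² sin 2θ / g ⇒ v₀ = √(gR / sin 2θ).
v₀ = √(10.0 × 205 / sin 44.20°) = √(2050 / 0.6972) = √2940.5 = 54.23 m/s.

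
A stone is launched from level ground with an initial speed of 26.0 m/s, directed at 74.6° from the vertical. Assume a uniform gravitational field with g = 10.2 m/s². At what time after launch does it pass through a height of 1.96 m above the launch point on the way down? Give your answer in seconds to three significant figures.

Resolve: vₓ = 26.00 sin 74.6° = 25.07 m/s and v_y0 = 26.00 cos 74.6° = 6.904 m/s.
Set y = v_y0 t − ½ g t² = 1.96: 5.100 t² − 6.904 t + 1.96 = 0.
Quadratic formula: t = (6.904 ± √7.6876) / 10.2 = (6.904 ± 2.773) / 10.2 → t = 0.4051 s or 0.9487 s.
The descending-branch root is 0.9487 s.

0.949 s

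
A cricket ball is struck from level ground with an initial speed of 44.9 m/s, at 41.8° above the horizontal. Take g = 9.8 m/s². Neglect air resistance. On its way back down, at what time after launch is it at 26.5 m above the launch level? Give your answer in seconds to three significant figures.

5.03 s

vₓ = 44.90 cos 41.8° = 33.47 m/s; v_y0 = 44.90 sin 41.8° = 29.93 m/s.
Height y(t) = 29.93 t − 4.900 t² = 26.5 gives 4.900 t² − 29.93 t + 26.5 = 0.
Quadratic formula: t = (29.93 ± √376.24) / 9.80 = (29.93 ± 19.40) / 9.80 → t = 1.075 s or 5.033 s.
The descending-branch root is 5.033 s.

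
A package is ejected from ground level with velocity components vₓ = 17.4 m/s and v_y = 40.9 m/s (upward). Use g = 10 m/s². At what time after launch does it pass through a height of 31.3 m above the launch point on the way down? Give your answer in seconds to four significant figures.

7.325 s

Set y = v_y0 t − ½ g t² = 31.3: 5.000 t² − 40.90 t + 31.3 = 0.
Quadratic formula: t = (40.90 ± √1046.8) / 10.0 = (40.90 ± 32.35) / 10.0 → t = 0.8546 s or 7.325 s.
The descending-branch root is 7.325 s.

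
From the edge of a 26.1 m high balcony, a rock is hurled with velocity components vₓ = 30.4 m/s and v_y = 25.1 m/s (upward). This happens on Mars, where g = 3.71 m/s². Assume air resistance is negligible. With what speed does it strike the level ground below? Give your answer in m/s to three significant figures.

Vertical motion (up positive, ground at y = 0): 1.855 t² − (25.10) t − 26.1 = 0, so t = (25.10 + √(25.10² + 2·3.71·26.1)) / 3.71 = (25.10 + 28.70) / 3.71 = 14.50 s.
Vertical velocity at impact: v_y = v_y0 − g t = 25.10 − 3.71 × 14.50 = −28.70 m/s.
Speed: |v| = √(vₓ² + v_y²) = √(30.40² + 28.70²) = 41.81 m/s.

41.8 m/s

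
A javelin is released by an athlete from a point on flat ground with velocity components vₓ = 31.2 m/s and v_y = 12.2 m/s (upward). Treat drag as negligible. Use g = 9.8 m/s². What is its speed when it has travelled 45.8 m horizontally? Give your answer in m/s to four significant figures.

At x = 45.8 m, t = x/vₓ = 45.8/31.20 = 1.468 s.
Vertical velocity there: v_y = v_y0 − g t = 12.20 − 9.80 × 1.468 = −2.186 m/s.
Speed: √(vₓ² + v_y²) = √(31.20² + 2.186²) = 31.28 m/s.

31.28 m/s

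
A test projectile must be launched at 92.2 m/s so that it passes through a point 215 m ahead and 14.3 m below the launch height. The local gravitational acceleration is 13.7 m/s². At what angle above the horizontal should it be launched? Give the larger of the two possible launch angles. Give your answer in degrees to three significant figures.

Trajectory: y = x tanθ − g x² (1 + tan²θ)/(2v₀²). With x = 215, y = −14.3, v₀ = 92.2, g = 13.7:
37.25 tan²θ − 215 tanθ + (22.95) = 0.
tanθ = [215 ± √(215² − 4 × 37.25 × (22.95))] / (2 × 37.25) = (215 ± 206.9) / 74.50, giving tanθ = 0.1088 or 5.663.
θ = 6.209° or 79.99°; the larger is 79.99°.

80.0°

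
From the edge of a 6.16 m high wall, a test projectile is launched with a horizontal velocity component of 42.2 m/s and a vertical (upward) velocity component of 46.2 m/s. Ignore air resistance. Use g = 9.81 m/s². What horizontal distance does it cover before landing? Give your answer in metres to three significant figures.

403 m

The projectile lands when y = 6.16 + (46.20) t − ½·9.81·t² = 0. Positive root: t = (46.20 + √(46.20² + 2·9.81·6.16)) / 9.81 = (46.20 + 47.49) / 9.81 = 9.550 s.
Horizontal distance: R = vₓ t = 42.20 × 9.550 = 403.0 m.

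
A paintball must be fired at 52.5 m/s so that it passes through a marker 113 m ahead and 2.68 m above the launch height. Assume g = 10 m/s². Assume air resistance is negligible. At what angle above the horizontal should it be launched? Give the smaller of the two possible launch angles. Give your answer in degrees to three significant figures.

13.5°

Trajectory: y = x tanθ − g x² (1 + tan²θ)/(2v₀²). With x = 113, y = 2.68, v₀ = 52.5, g = 10.0:
23.16 tan²θ − 113 tanθ + (25.84) = 0.
tanθ = [113 ± √(113² − 4 × 23.16 × (25.84))] / (2 × 23.16) = (113 ± 101.9) / 46.33, giving tanθ = 0.2406 or 4.638.
θ = 13.53° or 77.83°; the smaller is 13.53°.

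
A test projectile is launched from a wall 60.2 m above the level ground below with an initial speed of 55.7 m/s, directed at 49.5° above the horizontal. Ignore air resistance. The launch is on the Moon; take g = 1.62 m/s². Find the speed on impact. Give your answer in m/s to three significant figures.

57.4 m/s

vₓ = 55.70 cos 49.5° = 36.17 m/s; v_y0 = 55.70 sin 49.5° = 42.35 m/s.
The projectile lands when y = 60.2 + (42.35) t − ½·1.62·t² = 0. Positive root: t = (42.35 + √(42.35² + 2·1.62·60.2)) / 1.62 = (42.35 + 44.60) / 1.62 = 53.67 s.
Vertical velocity at impact: v_y = v_y0 − g t = 42.35 − 1.62 × 53.67 = −44.60 m/s.
Speed: |v| = √(vₓ² + v_y²) = √(36.17² + 44.60²) = 57.42 m/s.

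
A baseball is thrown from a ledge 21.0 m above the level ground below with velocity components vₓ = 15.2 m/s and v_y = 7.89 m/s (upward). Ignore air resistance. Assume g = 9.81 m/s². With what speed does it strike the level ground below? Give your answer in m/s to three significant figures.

With up positive and y = 0 at the ground: y(t) = 21.0 + (7.890) t − 4.905 t². Setting y = 0 and taking the positive root: t = [7.890 + √(7.890² + 2·9.81·21.0)] / 9.81 = (7.890 + 21.78) / 9.81 = 3.024 s.
Vertical velocity at impact: v_y = v_y0 − g t = 7.890 − 9.81 × 3.024 = −21.78 m/s.
Speed: |v| = √(vₓ² + v_y²) = √(15.20² + 21.78²) = 26.56 m/s.

26.6 m/s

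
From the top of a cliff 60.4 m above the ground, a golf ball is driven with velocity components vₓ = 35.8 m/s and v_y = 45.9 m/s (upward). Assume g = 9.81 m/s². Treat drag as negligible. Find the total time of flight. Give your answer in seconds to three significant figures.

10.5 s

With up positive and y = 0 at the ground: y(t) = 60.4 + (45.90) t − 4.905 t². Setting y = 0 and taking the positive root: t = [45.90 + √(45.90² + 2·9.81·60.4)] / 9.81 = (45.90 + 57.37) / 9.81 = 10.53 s.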